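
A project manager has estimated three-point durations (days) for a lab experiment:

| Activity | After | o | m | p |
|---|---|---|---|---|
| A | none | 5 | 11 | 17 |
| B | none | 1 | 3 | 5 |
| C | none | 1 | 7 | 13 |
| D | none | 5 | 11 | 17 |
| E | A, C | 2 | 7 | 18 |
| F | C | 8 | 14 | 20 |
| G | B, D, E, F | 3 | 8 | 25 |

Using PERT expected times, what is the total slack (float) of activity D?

10 days

te_A = (5 + 4·11 + 17)/6 = 66/6 = 11
te_B = (1 + 4·3 + 5)/6 = 18/6 = 3
te_C = (1 + 4·7 + 13)/6 = 42/6 = 7
te_D = (5 + 4·11 + 17)/6 = 66/6 = 11
te_E = (2 + 4·7 + 18)/6 = 48/6 = 8
te_F = (8 + 4·14 + 20)/6 = 84/6 = 14
te_G = (3 + 4·8 + 25)/6 = 60/6 = 10

Forward pass:
ES_A = 0; EF_A = 11
ES_B = 0; EF_B = 3
ES_C = 0; EF_C = 7
ES_D = 0; EF_D = 11
ES_E = max(EF_A=11, EF_C=7) = 11; EF_E = 11+8 = 19
ES_F = 7; EF_F = 7+14 = 21
ES_G = max(EF_B=3, EF_D=11, EF_E=19, EF_F=21) = 21; EF_G = 21+10 = 31
Expected project duration μ = 31 days. Critical path: C → F → G.

Backward pass:
LF_G = 31; LS_G = 31−10 = 21
LF_F = LS_G = 21; LS_F = 21−14 = 7
LF_E = LS_G = 21; LS_E = 21−8 = 13
LF_D = LS_G = 21; LS_D = 21−11 = 10
LF_C = min(LS_E=13, LS_F=7) = 7; LS_C = 7−7 = 0
LF_B = LS_G = 21; LS_B = 21−3 = 18
LF_A = LS_E = 13; LS_A = 13−11 = 2
Slack_D = LS_D − ES_D = 10 − 0 = 10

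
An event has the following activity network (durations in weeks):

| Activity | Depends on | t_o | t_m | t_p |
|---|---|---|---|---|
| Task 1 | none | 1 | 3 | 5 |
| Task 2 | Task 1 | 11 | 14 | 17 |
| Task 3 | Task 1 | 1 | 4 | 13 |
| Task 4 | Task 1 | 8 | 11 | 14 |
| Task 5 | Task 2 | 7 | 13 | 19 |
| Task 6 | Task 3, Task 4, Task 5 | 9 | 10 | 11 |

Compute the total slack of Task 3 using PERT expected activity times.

22 weeks

te_Task 1 = (1 + 4·3 + 5)/6 = 18/6 = 3
te_Task 2 = (11 + 4·14 + 17)/6 = 84/6 = 14
te_Task 3 = (1 + 4·4 + 13)/6 = 30/6 = 5
te_Task 4 = (8 + 4·11 + 14)/6 = 66/6 = 11
te_Task 5 = (7 + 4·13 + 19)/6 = 78/6 = 13
te_Task 6 = (9 + 4·10 + 11)/6 = 60/6 = 10

Forward pass:
ES_Task 1 = 0; EF_Task 1 = 3
ES_Task 2 = 3; EF_Task 2 = 3+14 = 17
ES_Task 3 = 3; EF_Task 3 = 3+5 = 8
ES_Task 4 = 3; EF_Task 4 = 3+11 = 14
ES_Task 5 = 17; EF_Task 5 = 17+13 = 30
ES_Task 6 = max(EF_Task 3=8, EF_Task 4=14, EF_Task 5=30) = 30; EF_Task 6 = 30+10 = 40
Expected project duration μ = 40 weeks. Critical path: Task 1 → Task 2 → Task 5 → Task 6.

Backward pass:
LF_Task 6 = 40; LS_Task 6 = 40−10 = 30
LF_Task 5 = LS_Task 6 = 30; LS_Task 5 = 30−13 = 17
LF_Task 4 = LS_Task 6 = 30; LS_Task 4 = 30−11 = 19
LF_Task 3 = LS_Task 6 = 30; LS_Task 3 = 30−5 = 25
LF_Task 2 = LS_Task 5 = 17; LS_Task 2 = 17−14 = 3
LF_Task 1 = min(LS_Task 2=3, LS_Task 3=25, LS_Task 4=19) = 3; LS_Task 1 = 3−3 = 0
Slack_Task 3 = LS_Task 3 − ES_Task 3 = 25 − 3 = 22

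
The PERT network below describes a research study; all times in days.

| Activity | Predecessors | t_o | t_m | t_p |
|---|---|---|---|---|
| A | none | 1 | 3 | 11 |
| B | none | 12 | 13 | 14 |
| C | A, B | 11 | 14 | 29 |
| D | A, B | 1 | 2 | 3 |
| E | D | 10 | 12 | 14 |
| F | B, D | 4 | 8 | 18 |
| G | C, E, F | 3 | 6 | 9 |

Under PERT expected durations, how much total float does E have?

te_A = (1 + 4·3 + 11)/6 = 24/6 = 4
te_B = (12 + 4·13 + 14)/6 = 78/6 = 13
te_C = (11 + 4·14 + 29)/6 = 96/6 = 16
te_D = (1 + 4·2 + 3)/6 = 12/6 = 2
te_E = (10 + 4·12 + 14)/6 = 72/6 = 12
te_F = (4 + 4·8 + 18)/6 = 54/6 = 9
te_G = (3 + 4·6 + 9)/6 = 36/6 = 6

Forward pass:
ES_A = 0; EF_A = 4
ES_B = 0; EF_B = 13
ES_C = max(EF_A=4, EF_B=13) = 13; EF_C = 13+16 = 29
ES_D = max(EF_A=4, EF_B=13) = 13; EF_D = 13+2 = 15
ES_E = 15; EF_E = 15+12 = 27
ES_F = max(EF_B=13, EF_D=15) = 15; EF_F = 15+9 = 24
ES_G = max(EF_C=29, EF_E=27, EF_F=24) = 29; EF_G = 29+6 = 35
Expected project duration μ = 35 days. Critical path: B → C → G.

Backward pass:
LF_G = 35; LS_G = 35−6 = 29
LF_F = LS_G = 29; LS_F = 29−9 = 20
LF_E = LS_G = 29; LS_E = 29−12 = 17
LF_D = min(LS_E=17, LS_F=20) = 17; LS_D = 17−2 = 15
LF_C = LS_G = 29; LS_C = 29−16 = 13
LF_B = min(LS_C=13, LS_D=15, LS_F=20) = 13; LS_B = 13−13 = 0
LF_A = min(LS_C=13, LS_D=15) = 13; LS_A = 13−4 = 9
Slack_E = LS_E − ES_E = 17 − 15 = 2

2 days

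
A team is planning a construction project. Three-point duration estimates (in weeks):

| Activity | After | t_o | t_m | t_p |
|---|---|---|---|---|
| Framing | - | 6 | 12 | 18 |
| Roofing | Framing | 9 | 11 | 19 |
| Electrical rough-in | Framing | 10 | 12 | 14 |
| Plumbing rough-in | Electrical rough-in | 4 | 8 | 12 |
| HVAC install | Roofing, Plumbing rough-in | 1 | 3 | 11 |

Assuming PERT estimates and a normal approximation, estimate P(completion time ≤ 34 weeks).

0.252

te_Framing = (6 + 4·12 + 18)/6 = 72/6 = 12; σ²_Framing = ((18−6)/6)² = 4.000
te_Roofing = (9 + 4·11 + 19)/6 = 72/6 = 12; σ²_Roofing = ((19−9)/6)² = 2.778
te_Electrical rough-in = (10 + 4·12 + 14)/6 = 72/6 = 12; σ²_Electrical rough-in = ((14−10)/6)² = 0.444
te_Plumbing rough-in = (4 + 4·8 + 12)/6 = 48/6 = 8; σ²_Plumbing rough-in = ((12−4)/6)² = 1.778
te_HVAC install = (1 + 4·3 + 11)/6 = 24/6 = 4; σ²_HVAC install = ((11−1)/6)² = 2.778

Forward pass:
ES_Framing = 0; EF_Framing = 12
ES_Roofing = 12; EF_Roofing = 12+12 = 24
ES_Electrical rough-in = 12; EF_Electrical rough-in = 12+12 = 24
ES_Plumbing rough-in = 24; EF_Plumbing rough-in = 24+8 = 32
ES_HVAC install = max(EF_Roofing=24, EF_Plumbing rough-in=32) = 32; EF_HVAC install = 32+4 = 36
Expected project duration μ = 36 weeks. Critical path: Framing → Electrical rough-in → Plumbing rough-in → HVAC install.

Variance along critical path = 4.000 + 0.444 + 1.778 + 2.778 = 9.000; σ = √9.000 = 3.000 weeks.
Z = (34 − 36) / 3.000 = -0.667
P(T ≤ 34) = Φ(-0.667) ≈ 0.252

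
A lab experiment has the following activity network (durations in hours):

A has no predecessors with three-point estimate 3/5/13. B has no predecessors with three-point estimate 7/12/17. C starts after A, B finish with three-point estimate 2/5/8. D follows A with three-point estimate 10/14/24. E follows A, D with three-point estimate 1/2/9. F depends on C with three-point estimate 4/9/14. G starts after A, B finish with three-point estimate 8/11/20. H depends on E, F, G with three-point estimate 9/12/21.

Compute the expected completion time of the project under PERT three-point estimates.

39 hours

te_A = (3 + 4·5 + 13)/6 = 36/6 = 6
te_B = (7 + 4·12 + 17)/6 = 72/6 = 12
te_C = (2 + 4·5 + 8)/6 = 30/6 = 5
te_D = (10 + 4·14 + 24)/6 = 90/6 = 15
te_E = (1 + 4·2 + 9)/6 = 18/6 = 3
te_F = (4 + 4·9 + 14)/6 = 54/6 = 9
te_G = (8 + 4·11 + 20)/6 = 72/6 = 12
te_H = (9 + 4·12 + 21)/6 = 78/6 = 13

Forward pass:
ES_A = 0; EF_A = 6
ES_B = 0; EF_B = 12
ES_C = max(EF_A=6, EF_B=12) = 12; EF_C = 12+5 = 17
ES_D = 6; EF_D = 6+15 = 21
ES_E = max(EF_A=6, EF_D=21) = 21; EF_E = 21+3 = 24
ES_F = 17; EF_F = 17+9 = 26
ES_G = max(EF_A=6, EF_B=12) = 12; EF_G = 12+12 = 24
ES_H = max(EF_E=24, EF_F=26, EF_G=24) = 26; EF_H = 26+13 = 39
Expected project duration μ = 39 hours. Critical path: B → C → F → H.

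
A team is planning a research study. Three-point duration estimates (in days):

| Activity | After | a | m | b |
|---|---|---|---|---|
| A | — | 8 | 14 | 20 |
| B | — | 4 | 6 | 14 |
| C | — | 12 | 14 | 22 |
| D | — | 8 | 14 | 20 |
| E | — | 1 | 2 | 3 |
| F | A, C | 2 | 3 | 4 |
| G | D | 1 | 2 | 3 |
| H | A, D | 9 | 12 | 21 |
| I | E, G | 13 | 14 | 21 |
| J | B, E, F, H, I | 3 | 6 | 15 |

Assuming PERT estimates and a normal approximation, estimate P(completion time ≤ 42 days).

0.898

te_A = (8 + 4·14 + 20)/6 = 84/6 = 14; σ²_A = ((20−8)/6)² = 4.000
te_B = (4 + 4·6 + 14)/6 = 42/6 = 7; σ²_B = ((14−4)/6)² = 2.778
te_C = (12 + 4·14 + 22)/6 = 90/6 = 15; σ²_C = ((22−12)/6)² = 2.778
te_D = (8 + 4·14 + 20)/6 = 84/6 = 14; σ²_D = ((20−8)/6)² = 4.000
te_E = (1 + 4·2 + 3)/6 = 12/6 = 2; σ²_E = ((3−1)/6)² = 0.111
te_F = (2 + 4·3 + 4)/6 = 18/6 = 3; σ²_F = ((4−2)/6)² = 0.111
te_G = (1 + 4·2 + 3)/6 = 12/6 = 2; σ²_G = ((3−1)/6)² = 0.111
te_H = (9 + 4·12 + 21)/6 = 78/6 = 13; σ²_H = ((21−9)/6)² = 4.000
te_I = (13 + 4·14 + 21)/6 = 90/6 = 15; σ²_I = ((21−13)/6)² = 1.778
te_J = (3 + 4·6 + 15)/6 = 42/6 = 7; σ²_J = ((15−3)/6)² = 4.000

Forward pass:
ES_A = 0; EF_A = 14
ES_B = 0; EF_B = 7
ES_C = 0; EF_C = 15
ES_D = 0; EF_D = 14
ES_E = 0; EF_E = 2
ES_F = max(EF_A=14, EF_C=15) = 15; EF_F = 15+3 = 18
ES_G = 14; EF_G = 14+2 = 16
ES_H = max(EF_A=14, EF_D=14) = 14; EF_H = 14+13 = 27
ES_I = max(EF_E=2, EF_G=16) = 16; EF_I = 16+15 = 31
ES_J = max(EF_B=7, EF_E=2, EF_F=18, EF_H=27, EF_I=31) = 31; EF_J = 31+7 = 38
Expected project duration μ = 38 days. Critical path: D → G → I → J.

Variance along critical path = 4.000 + 0.111 + 1.778 + 4.000 = 9.889; σ = √9.889 = 3.145 days.
Z = (42 − 38) / 3.145 = 1.272
P(T ≤ 42) = Φ(1.272) ≈ 0.898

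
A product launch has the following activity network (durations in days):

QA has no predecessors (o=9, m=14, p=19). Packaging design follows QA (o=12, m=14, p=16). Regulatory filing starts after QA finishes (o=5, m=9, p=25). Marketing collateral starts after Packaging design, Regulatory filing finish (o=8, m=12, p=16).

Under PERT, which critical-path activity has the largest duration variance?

QA

te_QA = (9 + 4·14 + 19)/6 = 84/6 = 14; σ²_QA = ((19−9)/6)² = 2.778
te_Packaging design = (12 + 4·14 + 16)/6 = 84/6 = 14; σ²_Packaging design = ((16−12)/6)² = 0.444
te_Regulatory filing = (5 + 4·9 + 25)/6 = 66/6 = 11; σ²_Regulatory filing = ((25−5)/6)² = 11.111
te_Marketing collateral = (8 + 4·12 + 16)/6 = 72/6 = 12; σ²_Marketing collateral = ((16−8)/6)² = 1.778

Forward pass:
ES_QA = 0; EF_QA = 14
ES_Packaging design = 14; EF_Packaging design = 14+14 = 28
ES_Regulatory filing = 14; EF_Regulatory filing = 14+11 = 25
ES_Marketing collateral = max(EF_Packaging design=28, EF_Regulatory filing=25) = 28; EF_Marketing collateral = 28+12 = 40
Expected project duration μ = 40 days. Critical path: QA → Packaging design → Marketing collateral.

Variances on critical path: σ²_QA=2.778, σ²_Packaging design=0.444, σ²_Marketing collateral=1.778.
Largest is σ²_QA = 2.778.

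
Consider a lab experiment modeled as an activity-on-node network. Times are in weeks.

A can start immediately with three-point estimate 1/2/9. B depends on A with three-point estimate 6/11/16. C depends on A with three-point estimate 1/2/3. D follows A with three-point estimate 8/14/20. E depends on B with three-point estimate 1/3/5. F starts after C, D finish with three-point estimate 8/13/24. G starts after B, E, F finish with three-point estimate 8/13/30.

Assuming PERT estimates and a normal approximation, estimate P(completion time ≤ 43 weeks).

0.279

te_A = (1 + 4·2 + 9)/6 = 18/6 = 3; σ²_A = ((9−1)/6)² = 1.778
te_B = (6 + 4·11 + 16)/6 = 66/6 = 11; σ²_B = ((16−6)/6)² = 2.778
te_C = (1 + 4·2 + 3)/6 = 12/6 = 2; σ²_C = ((3−1)/6)² = 0.111
te_D = (8 + 4·14 + 20)/6 = 84/6 = 14; σ²_D = ((20−8)/6)² = 4.000
te_E = (1 + 4·3 + 5)/6 = 18/6 = 3; σ²_E = ((5−1)/6)² = 0.444
te_F = (8 + 4·13 + 24)/6 = 84/6 = 14; σ²_F = ((24−8)/6)² = 7.111
te_G = (8 + 4·13 + 30)/6 = 90/6 = 15; σ²_G = ((30−8)/6)² = 13.444

Forward pass:
ES_A = 0; EF_A = 3
ES_B = 3; EF_B = 3+11 = 14
ES_C = 3; EF_C = 3+2 = 5
ES_D = 3; EF_D = 3+14 = 17
ES_E = 14; EF_E = 14+3 = 17
ES_F = max(EF_C=5, EF_D=17) = 17; EF_F = 17+14 = 31
ES_G = max(EF_B=14, EF_E=17, EF_F=31) = 31; EF_G = 31+15 = 46
Expected project duration μ = 46 weeks. Critical path: A → D → F → G.

Variance along critical path = 1.778 + 4.000 + 7.111 + 13.444 = 26.333; σ = √26.333 = 5.132 weeks.
Z = (43 − 46) / 5.132 = -0.585
P(T ≤ 43) = Φ(-0.585) ≈ 0.279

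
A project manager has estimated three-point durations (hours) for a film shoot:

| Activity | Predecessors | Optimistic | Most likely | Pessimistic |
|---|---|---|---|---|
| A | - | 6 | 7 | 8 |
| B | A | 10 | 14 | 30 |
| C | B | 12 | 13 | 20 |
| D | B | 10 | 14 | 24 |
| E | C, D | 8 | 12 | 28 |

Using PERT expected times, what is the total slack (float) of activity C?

1 hours

te_A = (6 + 4·7 + 8)/6 = 42/6 = 7
te_B = (10 + 4·14 + 30)/6 = 96/6 = 16
te_C = (12 + 4·13 + 20)/6 = 84/6 = 14
te_D = (10 + 4·14 + 24)/6 = 90/6 = 15
te_E = (8 + 4·12 + 28)/6 = 84/6 = 14

Forward pass:
ES_A = 0; EF_A = 7
ES_B = 7; EF_B = 7+16 = 23
ES_C = 23; EF_C = 23+14 = 37
ES_D = 23; EF_D = 23+15 = 38
ES_E = max(EF_C=37, EF_D=38) = 38; EF_E = 38+14 = 52
Expected project duration μ = 52 hours. Critical path: A → B → D → E.

Backward pass:
LF_E = 52; LS_E = 52−14 = 38
LF_D = LS_E = 38; LS_D = 38−15 = 23
LF_C = LS_E = 38; LS_C = 38−14 = 24
LF_B = min(LS_C=24, LS_D=23) = 23; LS_B = 23−16 = 7
LF_A = LS_B = 7; LS_A = 7−7 = 0
Slack_C = LS_C − ES_C = 24 − 23 = 1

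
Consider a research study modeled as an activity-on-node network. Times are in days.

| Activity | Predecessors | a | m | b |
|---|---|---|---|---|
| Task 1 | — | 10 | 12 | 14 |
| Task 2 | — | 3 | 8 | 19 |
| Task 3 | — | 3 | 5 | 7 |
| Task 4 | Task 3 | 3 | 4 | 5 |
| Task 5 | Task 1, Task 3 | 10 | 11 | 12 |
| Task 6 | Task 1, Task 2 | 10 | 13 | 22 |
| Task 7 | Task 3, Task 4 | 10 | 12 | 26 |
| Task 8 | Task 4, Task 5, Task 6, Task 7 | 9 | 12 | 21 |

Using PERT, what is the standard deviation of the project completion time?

2.91 days

te_Task 1 = (10 + 4·12 + 14)/6 = 72/6 = 12; σ²_Task 1 = ((14−10)/6)² = 0.444
te_Task 2 = (3 + 4·8 + 19)/6 = 54/6 = 9; σ²_Task 2 = ((19−3)/6)² = 7.111
te_Task 3 = (3 + 4·5 + 7)/6 = 30/6 = 5; σ²_Task 3 = ((7−3)/6)² = 0.444
te_Task 4 = (3 + 4·4 + 5)/6 = 24/6 = 4; σ²_Task 4 = ((5−3)/6)² = 0.111
te_Task 5 = (10 + 4·11 + 12)/6 = 66/6 = 11; σ²_Task 5 = ((12−10)/6)² = 0.111
te_Task 6 = (10 + 4·13 + 22)/6 = 84/6 = 14; σ²_Task 6 = ((22−10)/6)² = 4.000
te_Task 7 = (10 + 4·12 + 26)/6 = 84/6 = 14; σ²_Task 7 = ((26−10)/6)² = 7.111
te_Task 8 = (9 + 4·12 + 21)/6 = 78/6 = 13; σ²_Task 8 = ((21−9)/6)² = 4.000

Forward pass:
ES_Task 1 = 0; EF_Task 1 = 12
ES_Task 2 = 0; EF_Task 2 = 9
ES_Task 3 = 0; EF_Task 3 = 5
ES_Task 4 = 5; EF_Task 4 = 5+4 = 9
ES_Task 5 = max(EF_Task 1=12, EF_Task 3=5) = 12; EF_Task 5 = 12+11 = 23
ES_Task 6 = max(EF_Task 1=12, EF_Task 2=9) = 12; EF_Task 6 = 12+14 = 26
ES_Task 7 = max(EF_Task 3=5, EF_Task 4=9) = 9; EF_Task 7 = 9+14 = 23
ES_Task 8 = max(EF_Task 4=9, EF_Task 5=23, EF_Task 6=26, EF_Task 7=23) = 26; EF_Task 8 = 26+13 = 39
Expected project duration μ = 39 days. Critical path: Task 1 → Task 6 → Task 8.

Variance along critical path = 0.444 + 4.000 + 4.000 = 8.444
σ = √8.444 = 2.906 days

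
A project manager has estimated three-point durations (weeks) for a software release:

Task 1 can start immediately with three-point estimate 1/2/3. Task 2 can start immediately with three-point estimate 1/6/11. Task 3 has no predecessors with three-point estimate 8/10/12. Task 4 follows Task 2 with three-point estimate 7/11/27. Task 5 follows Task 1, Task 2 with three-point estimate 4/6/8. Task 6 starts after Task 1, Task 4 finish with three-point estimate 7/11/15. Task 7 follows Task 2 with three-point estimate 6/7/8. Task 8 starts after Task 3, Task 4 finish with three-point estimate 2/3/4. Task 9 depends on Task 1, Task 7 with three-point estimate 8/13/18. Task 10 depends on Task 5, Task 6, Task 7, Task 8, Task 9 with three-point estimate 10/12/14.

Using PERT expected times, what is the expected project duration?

te_Task 1 = (1 + 4·2 + 3)/6 = 12/6 = 2
te_Task 2 = (1 + 4·6 + 11)/6 = 36/6 = 6
te_Task 3 = (8 + 4·10 + 12)/6 = 60/6 = 10
te_Task 4 = (7 + 4·11 + 27)/6 = 78/6 = 13
te_Task 5 = (4 + 4·6 + 8)/6 = 36/6 = 6
te_Task 6 = (7 + 4·11 + 15)/6 = 66/6 = 11
te_Task 7 = (6 + 4·7 + 8)/6 = 42/6 = 7
te_Task 8 = (2 + 4·3 + 4)/6 = 18/6 = 3
te_Task 9 = (8 + 4·13 + 18)/6 = 78/6 = 13
te_Task 10 = (10 + 4·12 + 14)/6 = 72/6 = 12

Forward pass:
ES_Task 1 = 0; EF_Task 1 = 2
ES_Task 2 = 0; EF_Task 2 = 6
ES_Task 3 = 0; EF_Task 3 = 10
ES_Task 4 = 6; EF_Task 4 = 6+13 = 19
ES_Task 5 = max(EF_Task 1=2, EF_Task 2=6) = 6; EF_Task 5 = 6+6 = 12
ES_Task 6 = max(EF_Task 1=2, EF_Task 4=19) = 19; EF_Task 6 = 19+11 = 30
ES_Task 7 = 6; EF_Task 7 = 6+7 = 13
ES_Task 8 = max(EF_Task 3=10, EF_Task 4=19) = 19; EF_Task 8 = 19+3 = 22
ES_Task 9 = max(EF_Task 1=2, EF_Task 7=13) = 13; EF_Task 9 = 13+13 = 26
ES_Task 10 = max(EF_Task 5=12, EF_Task 6=30, EF_Task 7=13, EF_Task 8=22, EF_Task 9=26) = 30; EF_Task 10 = 30+12 = 42
Expected project duration μ = 42 weeks. Critical path: Task 2 → Task 4 → Task 6 → Task 10.

42 weeks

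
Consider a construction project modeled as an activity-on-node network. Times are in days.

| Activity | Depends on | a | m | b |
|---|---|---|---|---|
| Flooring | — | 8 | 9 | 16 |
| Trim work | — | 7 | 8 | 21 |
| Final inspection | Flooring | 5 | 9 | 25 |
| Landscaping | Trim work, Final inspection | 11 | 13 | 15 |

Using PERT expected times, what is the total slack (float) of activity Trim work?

te_Flooring = (8 + 4·9 + 16)/6 = 60/6 = 10
te_Trim work = (7 + 4·8 + 21)/6 = 60/6 = 10
te_Final inspection = (5 + 4·9 + 25)/6 = 66/6 = 11
te_Landscaping = (11 + 4·13 + 15)/6 = 78/6 = 13

Forward pass:
ES_Flooring = 0; EF_Flooring = 10
ES_Trim work = 0; EF_Trim work = 10
ES_Final inspection = 10; EF_Final inspection = 10+11 = 21
ES_Landscaping = max(EF_Trim work=10, EF_Final inspection=21) = 21; EF_Landscaping = 21+13 = 34
Expected project duration μ = 34 days. Critical path: Flooring → Final inspection → Landscaping.

Backward pass:
LF_Landscaping = 34; LS_Landscaping = 34−13 = 21
LF_Final inspection = LS_Landscaping = 21; LS_Final inspection = 21−11 = 10
LF_Trim work = LS_Landscaping = 21; LS_Trim work = 21−10 = 11
LF_Flooring = LS_Final inspection = 10; LS_Flooring = 10−10 = 0
Slack_Trim work = LS_Trim work − ES_Trim work = 11 − 0 = 11

11 days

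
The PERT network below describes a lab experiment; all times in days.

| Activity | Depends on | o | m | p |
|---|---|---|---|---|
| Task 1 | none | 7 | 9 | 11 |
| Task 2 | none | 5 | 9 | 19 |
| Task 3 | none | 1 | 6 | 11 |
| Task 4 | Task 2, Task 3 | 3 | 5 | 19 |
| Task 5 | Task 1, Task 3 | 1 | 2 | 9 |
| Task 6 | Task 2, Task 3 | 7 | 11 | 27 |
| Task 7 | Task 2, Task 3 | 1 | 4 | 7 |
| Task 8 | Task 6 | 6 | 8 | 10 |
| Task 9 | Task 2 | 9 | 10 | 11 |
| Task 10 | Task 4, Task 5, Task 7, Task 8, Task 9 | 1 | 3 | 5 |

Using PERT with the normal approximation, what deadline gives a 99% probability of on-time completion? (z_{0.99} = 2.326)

43.7 days

te_Task 1 = (7 + 4·9 + 11)/6 = 54/6 = 9; σ²_Task 1 = ((11−7)/6)² = 0.444
te_Task 2 = (5 + 4·9 + 19)/6 = 60/6 = 10; σ²_Task 2 = ((19−5)/6)² = 5.444
te_Task 3 = (1 + 4·6 + 11)/6 = 36/6 = 6; σ²_Task 3 = ((11−1)/6)² = 2.778
te_Task 4 = (3 + 4·5 + 19)/6 = 42/6 = 7; σ²_Task 4 = ((19−3)/6)² = 7.111
te_Task 5 = (1 + 4·2 + 9)/6 = 18/6 = 3; σ²_Task 5 = ((9−1)/6)² = 1.778
te_Task 6 = (7 + 4·11 + 27)/6 = 78/6 = 13; σ²_Task 6 = ((27−7)/6)² = 11.111
te_Task 7 = (1 + 4·4 + 7)/6 = 24/6 = 4; σ²_Task 7 = ((7−1)/6)² = 1.000
te_Task 8 = (6 + 4·8 + 10)/6 = 48/6 = 8; σ²_Task 8 = ((10−6)/6)² = 0.444
te_Task 9 = (9 + 4·10 + 11)/6 = 60/6 = 10; σ²_Task 9 = ((11−9)/6)² = 0.111
te_Task 10 = (1 + 4·3 + 5)/6 = 18/6 = 3; σ²_Task 10 = ((5−1)/6)² = 0.444

Forward pass:
ES_Task 1 = 0; EF_Task 1 = 9
ES_Task 2 = 0; EF_Task 2 = 10
ES_Task 3 = 0; EF_Task 3 = 6
ES_Task 4 = max(EF_Task 2=10, EF_Task 3=6) = 10; EF_Task 4 = 10+7 = 17
ES_Task 5 = max(EF_Task 1=9, EF_Task 3=6) = 9; EF_Task 5 = 9+3 = 12
ES_Task 6 = max(EF_Task 2=10, EF_Task 3=6) = 10; EF_Task 6 = 10+13 = 23
ES_Task 7 = max(EF_Task 2=10, EF_Task 3=6) = 10; EF_Task 7 = 10+4 = 14
ES_Task 8 = 23; EF_Task 8 = 23+8 = 31
ES_Task 9 = 10; EF_Task 9 = 10+10 = 20
ES_Task 10 = max(EF_Task 4=17, EF_Task 5=12, EF_Task 7=14, EF_Task 8=31, EF_Task 9=20) = 31; EF_Task 10 = 31+3 = 34
Expected project duration μ = 34 days. Critical path: Task 2 → Task 6 → Task 8 → Task 10.

Variance along critical path = 5.444 + 11.111 + 0.444 + 0.444 = 17.444; σ = 4.177 days.
D = μ + z·σ = 34 + 2.326·4.177 = 43.7 days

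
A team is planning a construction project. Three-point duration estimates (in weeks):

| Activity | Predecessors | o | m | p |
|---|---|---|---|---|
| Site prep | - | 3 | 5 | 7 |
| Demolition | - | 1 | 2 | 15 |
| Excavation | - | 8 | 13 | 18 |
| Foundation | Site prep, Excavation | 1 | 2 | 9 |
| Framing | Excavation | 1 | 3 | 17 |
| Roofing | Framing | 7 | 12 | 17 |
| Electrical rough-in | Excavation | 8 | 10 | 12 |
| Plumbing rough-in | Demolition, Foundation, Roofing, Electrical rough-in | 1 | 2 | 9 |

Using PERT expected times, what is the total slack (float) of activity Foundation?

14 weeks

te_Site prep = (3 + 4·5 + 7)/6 = 30/6 = 5
te_Demolition = (1 + 4·2 + 15)/6 = 24/6 = 4
te_Excavation = (8 + 4·13 + 18)/6 = 78/6 = 13
te_Foundation = (1 + 4·2 + 9)/6 = 18/6 = 3
te_Framing = (1 + 4·3 + 17)/6 = 30/6 = 5
te_Roofing = (7 + 4·12 + 17)/6 = 72/6 = 12
te_Electrical rough-in = (8 + 4·10 + 12)/6 = 60/6 = 10
te_Plumbing rough-in = (1 + 4·2 + 9)/6 = 18/6 = 3

Forward pass:
ES_Site prep = 0; EF_Site prep = 5
ES_Demolition = 0; EF_Demolition = 4
ES_Excavation = 0; EF_Excavation = 13
ES_Foundation = max(EF_Site prep=5, EF_Excavation=13) = 13; EF_Foundation = 13+3 = 16
ES_Framing = 13; EF_Framing = 13+5 = 18
ES_Roofing = 18; EF_Roofing = 18+12 = 30
ES_Electrical rough-in = 13; EF_Electrical rough-in = 13+10 = 23
ES_Plumbing rough-in = max(EF_Demolition=4, EF_Foundation=16, EF_Roofing=30, EF_Electrical rough-in=23) = 30; EF_Plumbing rough-in = 30+3 = 33
Expected project duration μ = 33 weeks. Critical path: Excavation → Framing → Roofing → Plumbing rough-in.

Backward pass:
LF_Plumbing rough-in = 33; LS_Plumbing rough-in = 33−3 = 30
LF_Electrical rough-in = LS_Plumbing rough-in = 30; LS_Electrical rough-in = 30−10 = 20
LF_Roofing = LS_Plumbing rough-in = 30; LS_Roofing = 30−12 = 18
LF_Framing = LS_Roofing = 18; LS_Framing = 18−5 = 13
LF_Foundation = LS_Plumbing rough-in = 30; LS_Foundation = 30−3 = 27
LF_Excavation = min(LS_Foundation=27, LS_Framing=13, LS_Electrical rough-in=20) = 13; LS_Excavation = 13−13 = 0
LF_Demolition = LS_Plumbing rough-in = 30; LS_Demolition = 30−4 = 26
LF_Site prep = LS_Foundation = 27; LS_Site prep = 27−5 = 22
Slack_Foundation = LS_Foundation − ES_Foundation = 27 − 13 = 14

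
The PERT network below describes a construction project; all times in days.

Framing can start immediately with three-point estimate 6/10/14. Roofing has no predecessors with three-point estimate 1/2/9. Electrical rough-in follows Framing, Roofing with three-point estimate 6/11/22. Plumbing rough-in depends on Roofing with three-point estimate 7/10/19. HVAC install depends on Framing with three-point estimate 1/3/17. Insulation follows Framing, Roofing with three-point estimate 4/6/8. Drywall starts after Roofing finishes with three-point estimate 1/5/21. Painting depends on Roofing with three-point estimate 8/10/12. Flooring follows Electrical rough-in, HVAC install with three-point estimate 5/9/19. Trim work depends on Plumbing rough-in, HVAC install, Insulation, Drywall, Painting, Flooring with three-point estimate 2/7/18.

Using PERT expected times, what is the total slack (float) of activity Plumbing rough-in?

te_Framing = (6 + 4·10 + 14)/6 = 60/6 = 10
te_Roofing = (1 + 4·2 + 9)/6 = 18/6 = 3
te_Electrical rough-in = (6 + 4·11 + 22)/6 = 72/6 = 12
te_Plumbing rough-in = (7 + 4·10 + 19)/6 = 66/6 = 11
te_HVAC install = (1 + 4·3 + 17)/6 = 30/6 = 5
te_Insulation = (4 + 4·6 + 8)/6 = 36/6 = 6
te_Drywall = (1 + 4·5 + 21)/6 = 42/6 = 7
te_Painting = (8 + 4·10 + 12)/6 = 60/6 = 10
te_Flooring = (5 + 4·9 + 19)/6 = 60/6 = 10
te_Trim work = (2 + 4·7 + 18)/6 = 48/6 = 8

Forward pass:
ES_Framing = 0; EF_Framing = 10
ES_Roofing = 0; EF_Roofing = 3
ES_Electrical rough-in = max(EF_Framing=10, EF_Roofing=3) = 10; EF_Electrical rough-in = 10+12 = 22
ES_Plumbing rough-in = 3; EF_Plumbing rough-in = 3+11 = 14
ES_HVAC install = 10; EF_HVAC install = 10+5 = 15
ES_Insulation = max(EF_Framing=10, EF_Roofing=3) = 10; EF_Insulation = 10+6 = 16
ES_Drywall = 3; EF_Drywall = 3+7 = 10
ES_Painting = 3; EF_Painting = 3+10 = 13
ES_Flooring = max(EF_Electrical rough-in=22, EF_HVAC install=15) = 22; EF_Flooring = 22+10 = 32
ES_Trim work = max(EF_Plumbing rough-in=14, EF_HVAC install=15, EF_Insulation=16, EF_Drywall=10, EF_Painting=13, EF_Flooring=32) = 32; EF_Trim work = 32+8 = 40
Expected project duration μ = 40 days. Critical path: Framing → Electrical rough-in → Flooring → Trim work.

Backward pass:
LF_Trim work = 40; LS_Trim work = 40−8 = 32
LF_Flooring = LS_Trim work = 32; LS_Flooring = 32−10 = 22
LF_Painting = LS_Trim work = 32; LS_Painting = 32−10 = 22
LF_Drywall = LS_Trim work = 32; LS_Drywall = 32−7 = 25
LF_Insulation = LS_Trim work = 32; LS_Insulation = 32−6 = 26
LF_HVAC install = min(LS_Flooring=22, LS_Trim work=32) = 22; LS_HVAC install = 22−5 = 17
LF_Plumbing rough-in = LS_Trim work = 32; LS_Plumbing rough-in = 32−11 = 21
LF_Electrical rough-in = LS_Flooring = 22; LS_Electrical rough-in = 22−12 = 10
LF_Roofing = min(LS_Electrical rough-in=10, LS_Plumbing rough-in=21, LS_Insulation=26, LS_Drywall=25, LS_Painting=22) = 10; LS_Roofing = 10−3 = 7
LF_Framing = min(LS_Electrical rough-in=10, LS_HVAC install=17, LS_Insulation=26) = 10; LS_Framing = 10−10 = 0
Slack_Plumbing rough-in = LS_Plumbing rough-in − ES_Plumbing rough-in = 21 − 3 = 18

18 days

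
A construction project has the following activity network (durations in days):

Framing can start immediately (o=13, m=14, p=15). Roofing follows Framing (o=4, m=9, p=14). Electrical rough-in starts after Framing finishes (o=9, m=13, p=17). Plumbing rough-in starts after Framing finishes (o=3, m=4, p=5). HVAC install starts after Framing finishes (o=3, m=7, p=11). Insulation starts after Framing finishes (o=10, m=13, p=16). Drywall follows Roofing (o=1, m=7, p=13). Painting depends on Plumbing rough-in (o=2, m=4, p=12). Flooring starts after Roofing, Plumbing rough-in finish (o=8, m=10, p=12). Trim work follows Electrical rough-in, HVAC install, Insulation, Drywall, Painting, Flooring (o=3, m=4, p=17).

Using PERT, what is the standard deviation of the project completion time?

2.96 days

te_Framing = (13 + 4·14 + 15)/6 = 84/6 = 14; σ²_Framing = ((15−13)/6)² = 0.111
te_Roofing = (4 + 4·9 + 14)/6 = 54/6 = 9; σ²_Roofing = ((14−4)/6)² = 2.778
te_Electrical rough-in = (9 + 4·13 + 17)/6 = 78/6 = 13; σ²_Electrical rough-in = ((17−9)/6)² = 1.778
te_Plumbing rough-in = (3 + 4·4 + 5)/6 = 24/6 = 4; σ²_Plumbing rough-in = ((5−3)/6)² = 0.111
te_HVAC install = (3 + 4·7 + 11)/6 = 42/6 = 7; σ²_HVAC install = ((11−3)/6)² = 1.778
te_Insulation = (10 + 4·13 + 16)/6 = 78/6 = 13; σ²_Insulation = ((16−10)/6)² = 1.000
te_Drywall = (1 + 4·7 + 13)/6 = 42/6 = 7; σ²_Drywall = ((13−1)/6)² = 4.000
te_Painting = (2 + 4·4 + 12)/6 = 30/6 = 5; σ²_Painting = ((12−2)/6)² = 2.778
te_Flooring = (8 + 4·10 + 12)/6 = 60/6 = 10; σ²_Flooring = ((12−8)/6)² = 0.444
te_Trim work = (3 + 4·4 + 17)/6 = 36/6 = 6; σ²_Trim work = ((17−3)/6)² = 5.444

Forward pass:
ES_Framing = 0; EF_Framing = 14
ES_Roofing = 14; EF_Roofing = 14+9 = 23
ES_Electrical rough-in = 14; EF_Electrical rough-in = 14+13 = 27
ES_Plumbing rough-in = 14; EF_Plumbing rough-in = 14+4 = 18
ES_HVAC install = 14; EF_HVAC install = 14+7 = 21
ES_Insulation = 14; EF_Insulation = 14+13 = 27
ES_Drywall = 23; EF_Drywall = 23+7 = 30
ES_Painting = 18; EF_Painting = 18+5 = 23
ES_Flooring = max(EF_Roofing=23, EF_Plumbing rough-in=18) = 23; EF_Flooring = 23+10 = 33
ES_Trim work = max(EF_Electrical rough-in=27, EF_HVAC install=21, EF_Insulation=27, EF_Drywall=30, EF_Painting=23, EF_Flooring=33) = 33; EF_Trim work = 33+6 = 39
Expected project duration μ = 39 days. Critical path: Framing → Roofing → Flooring → Trim work.

Variance along critical path = 0.111 + 2.778 + 0.444 + 5.444 = 8.778
σ = √8.778 = 2.963 days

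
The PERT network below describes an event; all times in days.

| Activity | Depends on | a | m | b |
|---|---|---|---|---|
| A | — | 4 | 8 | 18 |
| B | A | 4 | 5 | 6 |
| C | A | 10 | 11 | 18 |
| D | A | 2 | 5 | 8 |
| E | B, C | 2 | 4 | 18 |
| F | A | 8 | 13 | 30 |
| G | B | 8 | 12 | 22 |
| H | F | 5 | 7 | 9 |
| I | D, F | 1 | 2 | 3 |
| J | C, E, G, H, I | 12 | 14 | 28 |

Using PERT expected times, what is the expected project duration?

te_A = (4 + 4·8 + 18)/6 = 54/6 = 9
te_B = (4 + 4·5 + 6)/6 = 30/6 = 5
te_C = (10 + 4·11 + 18)/6 = 72/6 = 12
te_D = (2 + 4·5 + 8)/6 = 30/6 = 5
te_E = (2 + 4·4 + 18)/6 = 36/6 = 6
te_F = (8 + 4·13 + 30)/6 = 90/6 = 15
te_G = (8 + 4·12 + 22)/6 = 78/6 = 13
te_H = (5 + 4·7 + 9)/6 = 42/6 = 7
te_I = (1 + 4·2 + 3)/6 = 12/6 = 2
te_J = (12 + 4·14 + 28)/6 = 96/6 = 16

Forward pass:
ES_A = 0; EF_A = 9
ES_B = 9; EF_B = 9+5 = 14
ES_C = 9; EF_C = 9+12 = 21
ES_D = 9; EF_D = 9+5 = 14
ES_E = max(EF_B=14, EF_C=21) = 21; EF_E = 21+6 = 27
ES_F = 9; EF_F = 9+15 = 24
ES_G = 14; EF_G = 14+13 = 27
ES_H = 24; EF_H = 24+7 = 31
ES_I = max(EF_D=14, EF_F=24) = 24; EF_I = 24+2 = 26
ES_J = max(EF_C=21, EF_E=27, EF_G=27, EF_H=31, EF_I=26) = 31; EF_J = 31+16 = 47
Expected project duration μ = 47 days. Critical path: A → F → H → J.

47 days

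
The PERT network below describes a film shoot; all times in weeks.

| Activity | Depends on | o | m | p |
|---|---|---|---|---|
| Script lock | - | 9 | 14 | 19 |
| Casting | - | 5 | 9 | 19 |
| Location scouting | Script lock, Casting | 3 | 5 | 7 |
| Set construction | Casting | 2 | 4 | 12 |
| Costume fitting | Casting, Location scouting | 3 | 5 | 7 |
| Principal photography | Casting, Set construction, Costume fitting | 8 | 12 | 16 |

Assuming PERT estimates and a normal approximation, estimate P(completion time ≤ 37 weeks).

0.666

te_Script lock = (9 + 4·14 + 19)/6 = 84/6 = 14; σ²_Script lock = ((19−9)/6)² = 2.778
te_Casting = (5 + 4·9 + 19)/6 = 60/6 = 10; σ²_Casting = ((19−5)/6)² = 5.444
te_Location scouting = (3 + 4·5 + 7)/6 = 30/6 = 5; σ²_Location scouting = ((7−3)/6)² = 0.444
te_Set construction = (2 + 4·4 + 12)/6 = 30/6 = 5; σ²_Set construction = ((12−2)/6)² = 2.778
te_Costume fitting = (3 + 4·5 + 7)/6 = 30/6 = 5; σ²_Costume fitting = ((7−3)/6)² = 0.444
te_Principal photography = (8 + 4·12 + 16)/6 = 72/6 = 12; σ²_Principal photography = ((16−8)/6)² = 1.778

Forward pass:
ES_Script lock = 0; EF_Script lock = 14
ES_Casting = 0; EF_Casting = 10
ES_Location scouting = max(EF_Script lock=14, EF_Casting=10) = 14; EF_Location scouting = 14+5 = 19
ES_Set construction = 10; EF_Set construction = 10+5 = 15
ES_Costume fitting = max(EF_Casting=10, EF_Location scouting=19) = 19; EF_Costume fitting = 19+5 = 24
ES_Principal photography = max(EF_Casting=10, EF_Set construction=15, EF_Costume fitting=24) = 24; EF_Principal photography = 24+12 = 36
Expected project duration μ = 36 weeks. Critical path: Script lock → Location scouting → Costume fitting → Principal photography.

Variance along critical path = 2.778 + 0.444 + 0.444 + 1.778 = 5.444; σ = √5.444 = 2.333 weeks.
Z = (37 − 36) / 2.333 = 0.429
P(T ≤ 37) = Φ(0.429) ≈ 0.666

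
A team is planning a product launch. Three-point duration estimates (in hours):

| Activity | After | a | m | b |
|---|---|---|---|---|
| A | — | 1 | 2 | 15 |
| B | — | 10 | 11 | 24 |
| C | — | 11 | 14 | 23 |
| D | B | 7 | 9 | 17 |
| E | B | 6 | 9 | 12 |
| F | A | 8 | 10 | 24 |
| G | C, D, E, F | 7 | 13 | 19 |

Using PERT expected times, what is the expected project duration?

te_A = (1 + 4·2 + 15)/6 = 24/6 = 4
te_B = (10 + 4·11 + 24)/6 = 78/6 = 13
te_C = (11 + 4·14 + 23)/6 = 90/6 = 15
te_D = (7 + 4·9 + 17)/6 = 60/6 = 10
te_E = (6 + 4·9 + 12)/6 = 54/6 = 9
te_F = (8 + 4·10 + 24)/6 = 72/6 = 12
te_G = (7 + 4·13 + 19)/6 = 78/6 = 13

Forward pass:
ES_A = 0; EF_A = 4
ES_B = 0; EF_B = 13
ES_C = 0; EF_C = 15
ES_D = 13; EF_D = 13+10 = 23
ES_E = 13; EF_E = 13+9 = 22
ES_F = 4; EF_F = 4+12 = 16
ES_G = max(EF_C=15, EF_D=23, EF_E=22, EF_F=16) = 23; EF_G = 23+13 = 36
Expected project duration μ = 36 hours. Critical path: B → D → G.

36 hours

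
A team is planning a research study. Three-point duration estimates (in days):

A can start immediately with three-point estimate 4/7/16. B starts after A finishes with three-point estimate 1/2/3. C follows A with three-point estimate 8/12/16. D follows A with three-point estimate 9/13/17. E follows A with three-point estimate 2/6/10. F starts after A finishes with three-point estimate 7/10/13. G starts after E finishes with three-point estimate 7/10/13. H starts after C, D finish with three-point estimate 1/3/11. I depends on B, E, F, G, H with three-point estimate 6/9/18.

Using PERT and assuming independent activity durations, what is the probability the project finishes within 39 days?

0.871

te_A = (4 + 4·7 + 16)/6 = 48/6 = 8; σ²_A = ((16−4)/6)² = 4.000
te_B = (1 + 4·2 + 3)/6 = 12/6 = 2; σ²_B = ((3−1)/6)² = 0.111
te_C = (8 + 4·12 + 16)/6 = 72/6 = 12; σ²_C = ((16−8)/6)² = 1.778
te_D = (9 + 4·13 + 17)/6 = 78/6 = 13; σ²_D = ((17−9)/6)² = 1.778
te_E = (2 + 4·6 + 10)/6 = 36/6 = 6; σ²_E = ((10−2)/6)² = 1.778
te_F = (7 + 4·10 + 13)/6 = 60/6 = 10; σ²_F = ((13−7)/6)² = 1.000
te_G = (7 + 4·10 + 13)/6 = 60/6 = 10; σ²_G = ((13−7)/6)² = 1.000
te_H = (1 + 4·3 + 11)/6 = 24/6 = 4; σ²_H = ((11−1)/6)² = 2.778
te_I = (6 + 4·9 + 18)/6 = 60/6 = 10; σ²_I = ((18−6)/6)² = 4.000

Forward pass:
ES_A = 0; EF_A = 8
ES_B = 8; EF_B = 8+2 = 10
ES_C = 8; EF_C = 8+12 = 20
ES_D = 8; EF_D = 8+13 = 21
ES_E = 8; EF_E = 8+6 = 14
ES_F = 8; EF_F = 8+10 = 18
ES_G = 14; EF_G = 14+10 = 24
ES_H = max(EF_C=20, EF_D=21) = 21; EF_H = 21+4 = 25
ES_I = max(EF_B=10, EF_E=14, EF_F=18, EF_G=24, EF_H=25) = 25; EF_I = 25+10 = 35
Expected project duration μ = 35 days. Critical path: A → D → H → I.

Variance along critical path = 4.000 + 1.778 + 2.778 + 4.000 = 12.556; σ = √12.556 = 3.543 days.
Z = (39 − 35) / 3.543 = 1.129
P(T ≤ 39) = Φ(1.129) ≈ 0.871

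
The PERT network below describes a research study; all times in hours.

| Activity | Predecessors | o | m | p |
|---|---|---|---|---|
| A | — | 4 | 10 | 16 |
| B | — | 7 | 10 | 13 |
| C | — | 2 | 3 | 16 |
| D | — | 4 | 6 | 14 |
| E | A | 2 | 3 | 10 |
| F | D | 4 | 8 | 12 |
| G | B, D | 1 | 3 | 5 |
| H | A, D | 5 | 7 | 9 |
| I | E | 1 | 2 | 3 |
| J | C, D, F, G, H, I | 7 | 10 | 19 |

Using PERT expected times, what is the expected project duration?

28 hours

te_A = (4 + 4·10 + 16)/6 = 60/6 = 10
te_B = (7 + 4·10 + 13)/6 = 60/6 = 10
te_C = (2 + 4·3 + 16)/6 = 30/6 = 5
te_D = (4 + 4·6 + 14)/6 = 42/6 = 7
te_E = (2 + 4·3 + 10)/6 = 24/6 = 4
te_F = (4 + 4·8 + 12)/6 = 48/6 = 8
te_G = (1 + 4·3 + 5)/6 = 18/6 = 3
te_H = (5 + 4·7 + 9)/6 = 42/6 = 7
te_I = (1 + 4·2 + 3)/6 = 12/6 = 2
te_J = (7 + 4·10 + 19)/6 = 66/6 = 11

Forward pass:
ES_A = 0; EF_A = 10
ES_B = 0; EF_B = 10
ES_C = 0; EF_C = 5
ES_D = 0; EF_D = 7
ES_E = 10; EF_E = 10+4 = 14
ES_F = 7; EF_F = 7+8 = 15
ES_G = max(EF_B=10, EF_D=7) = 10; EF_G = 10+3 = 13
ES_H = max(EF_A=10, EF_D=7) = 10; EF_H = 10+7 = 17
ES_I = 14; EF_I = 14+2 = 16
ES_J = max(EF_C=5, EF_D=7, EF_F=15, EF_G=13, EF_H=17, EF_I=16) = 17; EF_J = 17+11 = 28
Expected project duration μ = 28 hours. Critical path: A → H → J.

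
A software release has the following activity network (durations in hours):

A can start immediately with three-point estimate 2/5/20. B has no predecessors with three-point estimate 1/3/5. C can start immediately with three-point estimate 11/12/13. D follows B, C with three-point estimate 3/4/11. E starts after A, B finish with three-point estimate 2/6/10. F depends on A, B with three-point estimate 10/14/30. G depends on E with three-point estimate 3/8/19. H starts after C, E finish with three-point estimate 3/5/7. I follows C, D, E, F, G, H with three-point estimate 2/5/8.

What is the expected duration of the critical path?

te_A = (2 + 4·5 + 20)/6 = 42/6 = 7
te_B = (1 + 4·3 + 5)/6 = 18/6 = 3
te_C = (11 + 4·12 + 13)/6 = 72/6 = 12
te_D = (3 + 4·4 + 11)/6 = 30/6 = 5
te_E = (2 + 4·6 + 10)/6 = 36/6 = 6
te_F = (10 + 4·14 + 30)/6 = 96/6 = 16
te_G = (3 + 4·8 + 19)/6 = 54/6 = 9
te_H = (3 + 4·5 + 7)/6 = 30/6 = 5
te_I = (2 + 4·5 + 8)/6 = 30/6 = 5

Forward pass:
ES_A = 0; EF_A = 7
ES_B = 0; EF_B = 3
ES_C = 0; EF_C = 12
ES_D = max(EF_B=3, EF_C=12) = 12; EF_D = 12+5 = 17
ES_E = max(EF_A=7, EF_B=3) = 7; EF_E = 7+6 = 13
ES_F = max(EF_A=7, EF_B=3) = 7; EF_F = 7+16 = 23
ES_G = 13; EF_G = 13+9 = 22
ES_H = max(EF_C=12, EF_E=13) = 13; EF_H = 13+5 = 18
ES_I = max(EF_C=12, EF_D=17, EF_E=13, EF_F=23, EF_G=22, EF_H=18) = 23; EF_I = 23+5 = 28
Expected project duration μ = 28 hours. Critical path: A → F → I.

28 hours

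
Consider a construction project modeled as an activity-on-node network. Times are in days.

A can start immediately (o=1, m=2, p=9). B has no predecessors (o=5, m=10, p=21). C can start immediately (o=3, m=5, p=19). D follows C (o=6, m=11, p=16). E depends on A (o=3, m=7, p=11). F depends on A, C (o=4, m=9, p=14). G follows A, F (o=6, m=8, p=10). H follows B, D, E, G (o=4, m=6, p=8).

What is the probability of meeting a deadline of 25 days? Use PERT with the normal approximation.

0.064

te_A = (1 + 4·2 + 9)/6 = 18/6 = 3; σ²_A = ((9−1)/6)² = 1.778
te_B = (5 + 4·10 + 21)/6 = 66/6 = 11; σ²_B = ((21−5)/6)² = 7.111
te_C = (3 + 4·5 + 19)/6 = 42/6 = 7; σ²_C = ((19−3)/6)² = 7.111
te_D = (6 + 4·11 + 16)/6 = 66/6 = 11; σ²_D = ((16−6)/6)² = 2.778
te_E = (3 + 4·7 + 11)/6 = 42/6 = 7; σ²_E = ((11−3)/6)² = 1.778
te_F = (4 + 4·9 + 14)/6 = 54/6 = 9; σ²_F = ((14−4)/6)² = 2.778
te_G = (6 + 4·8 + 10)/6 = 48/6 = 8; σ²_G = ((10−6)/6)² = 0.444
te_H = (4 + 4·6 + 8)/6 = 36/6 = 6; σ²_H = ((8−4)/6)² = 0.444

Forward pass:
ES_A = 0; EF_A = 3
ES_B = 0; EF_B = 11
ES_C = 0; EF_C = 7
ES_D = 7; EF_D = 7+11 = 18
ES_E = 3; EF_E = 3+7 = 10
ES_F = max(EF_A=3, EF_C=7) = 7; EF_F = 7+9 = 16
ES_G = max(EF_A=3, EF_F=16) = 16; EF_G = 16+8 = 24
ES_H = max(EF_B=11, EF_D=18, EF_E=10, EF_G=24) = 24; EF_H = 24+6 = 30
Expected project duration μ = 30 days. Critical path: C → F → G → H.

Variance along critical path = 7.111 + 2.778 + 0.444 + 0.444 = 10.778; σ = √10.778 = 3.283 days.
Z = (25 − 30) / 3.283 = -1.523
P(T ≤ 25) = Φ(-1.523) ≈ 0.064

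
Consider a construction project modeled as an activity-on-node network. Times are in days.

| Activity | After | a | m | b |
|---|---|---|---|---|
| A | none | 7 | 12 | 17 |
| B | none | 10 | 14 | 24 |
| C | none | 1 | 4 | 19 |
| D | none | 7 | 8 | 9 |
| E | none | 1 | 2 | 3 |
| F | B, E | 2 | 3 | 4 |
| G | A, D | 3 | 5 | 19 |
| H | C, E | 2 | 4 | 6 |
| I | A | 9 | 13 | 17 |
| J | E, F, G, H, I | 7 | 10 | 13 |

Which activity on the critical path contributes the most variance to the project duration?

A

te_A = (7 + 4·12 + 17)/6 = 72/6 = 12; σ²_A = ((17−7)/6)² = 2.778
te_B = (10 + 4·14 + 24)/6 = 90/6 = 15; σ²_B = ((24−10)/6)² = 5.444
te_C = (1 + 4·4 + 19)/6 = 36/6 = 6; σ²_C = ((19−1)/6)² = 9.000
te_D = (7 + 4·8 + 9)/6 = 48/6 = 8; σ²_D = ((9−7)/6)² = 0.111
te_E = (1 + 4·2 + 3)/6 = 12/6 = 2; σ²_E = ((3−1)/6)² = 0.111
te_F = (2 + 4·3 + 4)/6 = 18/6 = 3; σ²_F = ((4−2)/6)² = 0.111
te_G = (3 + 4·5 + 19)/6 = 42/6 = 7; σ²_G = ((19−3)/6)² = 7.111
te_H = (2 + 4·4 + 6)/6 = 24/6 = 4; σ²_H = ((6−2)/6)² = 0.444
te_I = (9 + 4·13 + 17)/6 = 78/6 = 13; σ²_I = ((17−9)/6)² = 1.778
te_J = (7 + 4·10 + 13)/6 = 60/6 = 10; σ²_J = ((13−7)/6)² = 1.000

Forward pass:
ES_A = 0; EF_A = 12
ES_B = 0; EF_B = 15
ES_C = 0; EF_C = 6
ES_D = 0; EF_D = 8
ES_E = 0; EF_E = 2
ES_F = max(EF_B=15, EF_E=2) = 15; EF_F = 15+3 = 18
ES_G = max(EF_A=12, EF_D=8) = 12; EF_G = 12+7 = 19
ES_H = max(EF_C=6, EF_E=2) = 6; EF_H = 6+4 = 10
ES_I = 12; EF_I = 12+13 = 25
ES_J = max(EF_E=2, EF_F=18, EF_G=19, EF_H=10, EF_I=25) = 25; EF_J = 25+10 = 35
Expected project duration μ = 35 days. Critical path: A → I → J.

Variances on critical path: σ²_A=2.778, σ²_I=1.778, σ²_J=1.000.
Largest is σ²_A = 2.778.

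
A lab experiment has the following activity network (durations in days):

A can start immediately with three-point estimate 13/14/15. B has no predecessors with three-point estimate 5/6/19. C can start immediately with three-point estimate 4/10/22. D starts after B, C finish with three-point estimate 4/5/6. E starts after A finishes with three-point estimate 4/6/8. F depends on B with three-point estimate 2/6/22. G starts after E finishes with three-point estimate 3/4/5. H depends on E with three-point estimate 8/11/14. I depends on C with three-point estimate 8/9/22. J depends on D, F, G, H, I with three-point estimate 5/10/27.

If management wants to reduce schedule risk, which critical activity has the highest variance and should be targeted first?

J

te_A = (13 + 4·14 + 15)/6 = 84/6 = 14; σ²_A = ((15−13)/6)² = 0.111
te_B = (5 + 4·6 + 19)/6 = 48/6 = 8; σ²_B = ((19−5)/6)² = 5.444
te_C = (4 + 4·10 + 22)/6 = 66/6 = 11; σ²_C = ((22−4)/6)² = 9.000
te_D = (4 + 4·5 + 6)/6 = 30/6 = 5; σ²_D = ((6−4)/6)² = 0.111
te_E = (4 + 4·6 + 8)/6 = 36/6 = 6; σ²_E = ((8−4)/6)² = 0.444
te_F = (2 + 4·6 + 22)/6 = 48/6 = 8; σ²_F = ((22−2)/6)² = 11.111
te_G = (3 + 4·4 + 5)/6 = 24/6 = 4; σ²_G = ((5−3)/6)² = 0.111
te_H = (8 + 4·11 + 14)/6 = 66/6 = 11; σ²_H = ((14−8)/6)² = 1.000
te_I = (8 + 4·9 + 22)/6 = 66/6 = 11; σ²_I = ((22−8)/6)² = 5.444
te_J = (5 + 4·10 + 27)/6 = 72/6 = 12; σ²_J = ((27−5)/6)² = 13.444

Forward pass:
ES_A = 0; EF_A = 14
ES_B = 0; EF_B = 8
ES_C = 0; EF_C = 11
ES_D = max(EF_B=8, EF_C=11) = 11; EF_D = 11+5 = 16
ES_E = 14; EF_E = 14+6 = 20
ES_F = 8; EF_F = 8+8 = 16
ES_G = 20; EF_G = 20+4 = 24
ES_H = 20; EF_H = 20+11 = 31
ES_I = 11; EF_I = 11+11 = 22
ES_J = max(EF_D=16, EF_F=16, EF_G=24, EF_H=31, EF_I=22) = 31; EF_J = 31+12 = 43
Expected project duration μ = 43 days. Critical path: A → E → H → J.

Variances on critical path: σ²_A=0.111, σ²_E=0.444, σ²_H=1.000, σ²_J=13.444.
Largest is σ²_J = 13.444.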